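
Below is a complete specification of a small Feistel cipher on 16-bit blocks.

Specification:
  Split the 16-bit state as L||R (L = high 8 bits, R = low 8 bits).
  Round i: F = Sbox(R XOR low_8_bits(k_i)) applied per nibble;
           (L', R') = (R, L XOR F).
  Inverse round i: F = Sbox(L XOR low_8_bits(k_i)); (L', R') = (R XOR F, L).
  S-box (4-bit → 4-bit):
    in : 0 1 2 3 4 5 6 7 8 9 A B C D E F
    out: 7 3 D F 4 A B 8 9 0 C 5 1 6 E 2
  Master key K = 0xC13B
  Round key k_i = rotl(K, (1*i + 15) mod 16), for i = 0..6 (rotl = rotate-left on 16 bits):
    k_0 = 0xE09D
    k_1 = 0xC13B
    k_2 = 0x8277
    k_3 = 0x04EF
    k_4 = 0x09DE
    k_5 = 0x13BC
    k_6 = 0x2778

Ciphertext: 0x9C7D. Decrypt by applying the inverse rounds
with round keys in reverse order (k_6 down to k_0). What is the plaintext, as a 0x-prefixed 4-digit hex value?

0x49E0

s_0 = ciphertext = 0x9C7D
s_1 = InvRound(s_0, k_6) = 0x999C
s_2 = InvRound(s_1, k_5) = 0x4699
s_3 = InvRound(s_2, k_4) = 0x9046
s_4 = InvRound(s_3, k_3) = 0xC490
s_5 = InvRound(s_4, k_2) = 0xCFC4
s_6 = InvRound(s_5, k_1) = 0xE0CF
s_7 = InvRound(s_6, k_0) = 0x49E0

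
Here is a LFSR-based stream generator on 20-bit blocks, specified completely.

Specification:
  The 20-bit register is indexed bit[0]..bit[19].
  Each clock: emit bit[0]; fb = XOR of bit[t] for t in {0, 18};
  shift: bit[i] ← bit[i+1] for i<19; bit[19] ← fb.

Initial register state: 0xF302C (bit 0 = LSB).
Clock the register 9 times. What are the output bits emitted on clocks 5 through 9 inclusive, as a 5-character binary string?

reg_0 = 0xF302C
clock 1: out=0, reg = 0xF9816
clock 2: out=0, reg = 0xFCC0B
clock 3: out=1, reg = 0x7E605
clock 4: out=1, reg = 0x3F302
clock 5: out=0, reg = 0x1F981
clock 6: out=1, reg = 0x8FCC0
clock 7: out=0, reg = 0x47E60
clock 8: out=0, reg = 0xA3F30
clock 9: out=0, reg = 0x51F98

01000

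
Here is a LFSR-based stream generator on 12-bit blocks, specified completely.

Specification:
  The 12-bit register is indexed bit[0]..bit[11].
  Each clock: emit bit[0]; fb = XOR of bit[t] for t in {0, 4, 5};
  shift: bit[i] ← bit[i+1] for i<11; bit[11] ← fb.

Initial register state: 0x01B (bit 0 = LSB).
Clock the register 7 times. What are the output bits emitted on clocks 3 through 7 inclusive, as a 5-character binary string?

reg_0 = 0x01B
clock 1: out=1, reg = 0x00D
clock 2: out=1, reg = 0x806
clock 3: out=0, reg = 0x403
clock 4: out=1, reg = 0xA01
clock 5: out=1, reg = 0xD00
clock 6: out=0, reg = 0x680
clock 7: out=0, reg = 0x340

01100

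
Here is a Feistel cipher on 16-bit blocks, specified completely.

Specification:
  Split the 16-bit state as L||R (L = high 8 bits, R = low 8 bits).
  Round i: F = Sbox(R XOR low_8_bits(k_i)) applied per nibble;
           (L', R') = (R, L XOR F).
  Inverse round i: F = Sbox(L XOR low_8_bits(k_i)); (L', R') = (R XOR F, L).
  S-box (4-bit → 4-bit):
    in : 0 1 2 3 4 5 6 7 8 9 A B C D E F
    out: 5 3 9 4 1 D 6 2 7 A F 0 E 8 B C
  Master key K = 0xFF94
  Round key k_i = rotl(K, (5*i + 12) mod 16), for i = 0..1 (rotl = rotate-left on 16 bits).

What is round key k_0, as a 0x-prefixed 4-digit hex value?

0x4FF9

K = 0xFF94
k_0 = rotl(K, (5*0+12) mod 16) = rotl(K, 12) = 0x4FF9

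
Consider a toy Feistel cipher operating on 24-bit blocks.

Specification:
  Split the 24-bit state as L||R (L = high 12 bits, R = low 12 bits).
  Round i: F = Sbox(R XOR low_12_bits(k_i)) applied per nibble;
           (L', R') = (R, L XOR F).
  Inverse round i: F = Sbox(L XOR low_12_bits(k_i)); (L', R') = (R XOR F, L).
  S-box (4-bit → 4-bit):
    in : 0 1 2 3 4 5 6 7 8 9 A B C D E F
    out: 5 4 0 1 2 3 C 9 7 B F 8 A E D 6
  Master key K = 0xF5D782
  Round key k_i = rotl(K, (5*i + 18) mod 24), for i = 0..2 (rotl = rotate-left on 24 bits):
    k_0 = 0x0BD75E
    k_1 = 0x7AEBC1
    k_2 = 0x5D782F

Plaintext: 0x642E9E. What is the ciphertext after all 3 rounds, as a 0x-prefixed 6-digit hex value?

s_0 = plaintext = 0x642E9E
s_1 = Round(s_0, k_0) = 0xE9EDE7
s_2 = Round(s_1, k_1) = 0xDE7292
s_3 = Round(s_2, k_2) = 0x292269

0x292269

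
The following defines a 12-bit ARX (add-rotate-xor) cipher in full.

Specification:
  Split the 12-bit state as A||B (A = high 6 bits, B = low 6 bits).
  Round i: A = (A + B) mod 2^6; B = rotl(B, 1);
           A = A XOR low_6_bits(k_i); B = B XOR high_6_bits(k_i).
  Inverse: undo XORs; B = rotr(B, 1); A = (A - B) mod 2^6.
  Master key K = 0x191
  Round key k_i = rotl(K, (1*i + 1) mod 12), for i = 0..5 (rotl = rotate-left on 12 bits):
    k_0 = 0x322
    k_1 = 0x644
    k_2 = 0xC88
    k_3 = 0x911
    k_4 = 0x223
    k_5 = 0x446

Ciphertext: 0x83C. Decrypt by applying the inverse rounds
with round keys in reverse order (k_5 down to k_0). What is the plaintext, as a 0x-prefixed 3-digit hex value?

s_0 = ciphertext = 0x83C
s_1 = InvRound(s_0, k_5) = 0xC36
s_2 = InvRound(s_1, k_4) = 0xD1F
s_3 = InvRound(s_2, k_3) = 0xA3D
s_4 = InvRound(s_3, k_2) = 0xE67
s_5 = InvRound(s_4, k_1) = 0x79F
s_6 = InvRound(s_5, k_0) = 0x4E9

0x4E9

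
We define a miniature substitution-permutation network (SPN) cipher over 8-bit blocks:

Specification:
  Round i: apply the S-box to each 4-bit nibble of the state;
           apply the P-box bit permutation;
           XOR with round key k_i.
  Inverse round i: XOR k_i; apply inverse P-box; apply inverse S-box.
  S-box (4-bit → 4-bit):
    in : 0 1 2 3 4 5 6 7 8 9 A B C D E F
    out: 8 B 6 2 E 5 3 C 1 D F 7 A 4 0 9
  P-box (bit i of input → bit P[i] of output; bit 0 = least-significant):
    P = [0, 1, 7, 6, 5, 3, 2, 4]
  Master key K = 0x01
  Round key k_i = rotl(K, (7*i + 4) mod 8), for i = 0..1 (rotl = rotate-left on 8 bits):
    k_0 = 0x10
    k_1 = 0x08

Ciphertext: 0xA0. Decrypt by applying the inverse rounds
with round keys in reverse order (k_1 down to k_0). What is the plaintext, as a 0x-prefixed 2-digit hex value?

s_0 = ciphertext = 0xA0
s_1 = InvRound(s_0, k_1) = 0x6D
s_2 = InvRound(s_1, k_0) = 0xAF

0xAF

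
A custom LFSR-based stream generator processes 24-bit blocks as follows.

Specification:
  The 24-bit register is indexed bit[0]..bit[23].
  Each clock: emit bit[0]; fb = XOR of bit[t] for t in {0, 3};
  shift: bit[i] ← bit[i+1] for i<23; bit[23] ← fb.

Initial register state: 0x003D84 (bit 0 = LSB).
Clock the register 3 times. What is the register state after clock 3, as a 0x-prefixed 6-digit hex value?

0x8007B0

reg_0 = 0x003D84
clock 1: out=0, reg = 0x001EC2
clock 2: out=0, reg = 0x000F61
clock 3: out=1, reg = 0x8007B0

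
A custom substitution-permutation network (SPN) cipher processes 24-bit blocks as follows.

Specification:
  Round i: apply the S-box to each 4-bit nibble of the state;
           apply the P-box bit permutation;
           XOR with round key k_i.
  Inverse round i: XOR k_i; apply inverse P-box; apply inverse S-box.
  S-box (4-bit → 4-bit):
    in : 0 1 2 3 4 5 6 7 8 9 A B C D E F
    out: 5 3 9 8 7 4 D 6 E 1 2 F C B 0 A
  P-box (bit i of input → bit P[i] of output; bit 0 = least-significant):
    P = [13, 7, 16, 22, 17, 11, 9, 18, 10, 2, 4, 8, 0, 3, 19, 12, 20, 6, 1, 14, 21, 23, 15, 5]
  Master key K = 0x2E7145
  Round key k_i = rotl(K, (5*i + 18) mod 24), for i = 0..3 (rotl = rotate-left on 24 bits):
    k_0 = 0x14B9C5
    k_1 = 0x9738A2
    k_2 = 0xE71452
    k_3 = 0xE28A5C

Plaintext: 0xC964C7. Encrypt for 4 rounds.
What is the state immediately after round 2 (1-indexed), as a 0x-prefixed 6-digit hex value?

s_0 = plaintext = 0xC964C7
s_1 = Round(s_0, k_0) = 0x092F70
s_2 = Round(s_1, k_1) = 0xA683A7
s_3 = Round(s_2, k_2) = 0x7E4DD8
s_4 = Round(s_3, k_3) = 0x2D07D1

0xA683A7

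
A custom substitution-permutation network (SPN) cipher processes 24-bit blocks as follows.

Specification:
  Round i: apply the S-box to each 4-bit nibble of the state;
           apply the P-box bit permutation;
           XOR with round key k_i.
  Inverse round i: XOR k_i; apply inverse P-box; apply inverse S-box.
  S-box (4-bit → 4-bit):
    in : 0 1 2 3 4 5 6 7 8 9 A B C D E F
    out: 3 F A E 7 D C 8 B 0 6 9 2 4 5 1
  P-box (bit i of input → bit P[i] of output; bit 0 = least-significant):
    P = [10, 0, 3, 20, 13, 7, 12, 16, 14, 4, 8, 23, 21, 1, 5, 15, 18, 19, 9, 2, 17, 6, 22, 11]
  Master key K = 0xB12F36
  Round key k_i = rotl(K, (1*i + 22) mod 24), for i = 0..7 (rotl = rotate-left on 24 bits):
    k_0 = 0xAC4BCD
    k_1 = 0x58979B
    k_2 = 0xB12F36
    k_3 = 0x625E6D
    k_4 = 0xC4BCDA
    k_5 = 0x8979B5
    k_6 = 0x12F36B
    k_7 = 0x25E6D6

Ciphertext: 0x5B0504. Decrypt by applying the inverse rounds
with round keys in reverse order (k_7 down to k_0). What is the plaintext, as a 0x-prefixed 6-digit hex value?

0x81461E

s_0 = ciphertext = 0x5B0504
s_1 = InvRound(s_0, k_7) = 0x448407
s_2 = InvRound(s_1, k_6) = 0x45DEE5
s_3 = InvRound(s_2, k_5) = 0xA473FF
s_4 = InvRound(s_3, k_4) = 0x665E90
s_5 = InvRound(s_4, k_3) = 0xCBDCCA
s_6 = InvRound(s_5, k_2) = 0x435446
s_7 = InvRound(s_6, k_1) = 0x037423
s_8 = InvRound(s_7, k_0) = 0x81461E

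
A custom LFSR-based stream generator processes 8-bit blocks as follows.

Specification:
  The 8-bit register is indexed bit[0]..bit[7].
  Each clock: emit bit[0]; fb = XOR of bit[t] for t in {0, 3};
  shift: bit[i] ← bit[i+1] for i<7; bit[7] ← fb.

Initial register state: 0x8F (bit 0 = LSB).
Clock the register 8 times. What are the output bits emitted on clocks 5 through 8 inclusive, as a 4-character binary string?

reg_0 = 0x8F
clock 1: out=1, reg = 0x47
clock 2: out=1, reg = 0xA3
clock 3: out=1, reg = 0xD1
clock 4: out=1, reg = 0xE8
clock 5: out=0, reg = 0xF4
clock 6: out=0, reg = 0x7A
clock 7: out=0, reg = 0xBD
clock 8: out=1, reg = 0x5E

0001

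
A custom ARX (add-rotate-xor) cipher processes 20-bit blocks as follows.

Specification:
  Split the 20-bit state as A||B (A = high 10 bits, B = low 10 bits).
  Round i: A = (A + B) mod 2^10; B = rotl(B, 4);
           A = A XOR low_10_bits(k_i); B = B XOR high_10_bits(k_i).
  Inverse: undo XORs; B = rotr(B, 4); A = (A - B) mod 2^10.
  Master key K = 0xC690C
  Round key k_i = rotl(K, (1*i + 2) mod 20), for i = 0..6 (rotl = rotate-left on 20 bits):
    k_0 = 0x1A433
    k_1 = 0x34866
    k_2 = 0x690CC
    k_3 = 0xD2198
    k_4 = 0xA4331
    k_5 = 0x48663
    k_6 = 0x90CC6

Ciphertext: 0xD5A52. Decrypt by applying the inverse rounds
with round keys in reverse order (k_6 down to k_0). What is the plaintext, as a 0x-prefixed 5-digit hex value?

0x2E36C

s_0 = ciphertext = 0xD5A52
s_1 = InvRound(s_0, k_6) = 0xD3C41
s_2 = InvRound(s_1, k_5) = 0x45816
s_3 = InvRound(s_2, k_4) = 0x1FDA8
s_4 = InvRound(s_3, k_3) = 0x6E42E
s_5 = InvRound(s_4, k_2) = 0xB7698
s_6 = InvRound(s_5, k_1) = 0x05EA4
s_7 = InvRound(s_6, k_0) = 0x2E36C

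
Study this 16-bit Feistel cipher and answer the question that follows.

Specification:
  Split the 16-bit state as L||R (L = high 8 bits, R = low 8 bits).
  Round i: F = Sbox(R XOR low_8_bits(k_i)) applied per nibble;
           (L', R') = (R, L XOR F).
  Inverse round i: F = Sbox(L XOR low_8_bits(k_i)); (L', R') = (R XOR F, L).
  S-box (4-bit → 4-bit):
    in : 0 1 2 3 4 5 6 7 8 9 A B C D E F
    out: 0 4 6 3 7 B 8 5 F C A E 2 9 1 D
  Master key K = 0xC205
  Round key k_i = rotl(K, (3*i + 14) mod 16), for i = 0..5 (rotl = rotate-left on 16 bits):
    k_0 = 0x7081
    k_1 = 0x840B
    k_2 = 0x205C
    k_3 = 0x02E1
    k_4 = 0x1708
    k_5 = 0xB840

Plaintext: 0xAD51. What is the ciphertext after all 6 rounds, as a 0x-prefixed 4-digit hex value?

s_0 = plaintext = 0xAD51
s_1 = Round(s_0, k_0) = 0x513D
s_2 = Round(s_1, k_1) = 0x3D69
s_3 = Round(s_2, k_2) = 0x6906
s_4 = Round(s_3, k_3) = 0x067C
s_5 = Round(s_4, k_4) = 0x7C51
s_6 = Round(s_5, k_5) = 0x5138

0x5138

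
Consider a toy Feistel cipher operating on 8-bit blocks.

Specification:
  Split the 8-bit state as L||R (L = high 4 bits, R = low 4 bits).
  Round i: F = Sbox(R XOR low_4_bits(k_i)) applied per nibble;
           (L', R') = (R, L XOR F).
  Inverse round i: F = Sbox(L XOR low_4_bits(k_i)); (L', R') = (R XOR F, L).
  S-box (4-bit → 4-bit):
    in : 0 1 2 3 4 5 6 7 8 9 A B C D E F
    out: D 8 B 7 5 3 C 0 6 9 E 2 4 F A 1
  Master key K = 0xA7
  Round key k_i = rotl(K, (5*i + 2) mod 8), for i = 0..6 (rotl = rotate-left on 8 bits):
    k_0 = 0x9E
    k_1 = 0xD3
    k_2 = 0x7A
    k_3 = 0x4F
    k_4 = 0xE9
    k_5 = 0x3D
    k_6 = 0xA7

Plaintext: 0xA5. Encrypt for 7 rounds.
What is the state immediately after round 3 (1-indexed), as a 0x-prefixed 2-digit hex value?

s_0 = plaintext = 0xA5
s_1 = Round(s_0, k_0) = 0x58
s_2 = Round(s_1, k_1) = 0x87
s_3 = Round(s_2, k_2) = 0x77
s_4 = Round(s_3, k_3) = 0x71
s_5 = Round(s_4, k_4) = 0x11
s_6 = Round(s_5, k_5) = 0x15
s_7 = Round(s_6, k_6) = 0x5A

0x77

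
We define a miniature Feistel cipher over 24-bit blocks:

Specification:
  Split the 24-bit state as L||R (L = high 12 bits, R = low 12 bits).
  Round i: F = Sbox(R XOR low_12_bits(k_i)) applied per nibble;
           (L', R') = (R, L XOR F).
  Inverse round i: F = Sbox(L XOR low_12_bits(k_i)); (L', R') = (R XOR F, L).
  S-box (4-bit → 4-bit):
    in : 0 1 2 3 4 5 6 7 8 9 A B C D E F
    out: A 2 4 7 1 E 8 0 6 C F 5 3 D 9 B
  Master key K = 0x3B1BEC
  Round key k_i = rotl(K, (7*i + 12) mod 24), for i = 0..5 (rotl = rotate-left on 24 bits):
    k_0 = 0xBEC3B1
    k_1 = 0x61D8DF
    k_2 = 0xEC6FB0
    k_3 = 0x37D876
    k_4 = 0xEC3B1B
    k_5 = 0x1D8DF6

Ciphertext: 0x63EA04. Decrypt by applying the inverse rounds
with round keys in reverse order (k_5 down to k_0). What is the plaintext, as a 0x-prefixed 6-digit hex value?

0x468B0C

s_0 = ciphertext = 0x63EA04
s_1 = InvRound(s_0, k_5) = 0xF3263E
s_2 = InvRound(s_1, k_4) = 0x772F32
s_3 = InvRound(s_2, k_3) = 0x493772
s_4 = InvRound(s_3, k_2) = 0x235493
s_5 = InvRound(s_4, k_1) = 0xB0C235
s_6 = InvRound(s_5, k_0) = 0x468B0C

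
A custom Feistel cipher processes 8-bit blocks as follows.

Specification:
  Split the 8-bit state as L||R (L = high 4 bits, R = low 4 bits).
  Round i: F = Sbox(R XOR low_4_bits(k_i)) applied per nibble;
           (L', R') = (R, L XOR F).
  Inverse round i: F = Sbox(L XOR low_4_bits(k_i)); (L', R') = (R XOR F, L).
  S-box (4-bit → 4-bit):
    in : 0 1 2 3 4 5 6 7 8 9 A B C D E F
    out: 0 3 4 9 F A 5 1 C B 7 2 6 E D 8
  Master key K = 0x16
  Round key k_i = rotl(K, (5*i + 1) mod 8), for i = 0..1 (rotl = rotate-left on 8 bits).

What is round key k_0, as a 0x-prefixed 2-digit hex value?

K = 0x16
k_0 = rotl(K, (5*0+1) mod 8) = rotl(K, 1) = 0x2C

0x2C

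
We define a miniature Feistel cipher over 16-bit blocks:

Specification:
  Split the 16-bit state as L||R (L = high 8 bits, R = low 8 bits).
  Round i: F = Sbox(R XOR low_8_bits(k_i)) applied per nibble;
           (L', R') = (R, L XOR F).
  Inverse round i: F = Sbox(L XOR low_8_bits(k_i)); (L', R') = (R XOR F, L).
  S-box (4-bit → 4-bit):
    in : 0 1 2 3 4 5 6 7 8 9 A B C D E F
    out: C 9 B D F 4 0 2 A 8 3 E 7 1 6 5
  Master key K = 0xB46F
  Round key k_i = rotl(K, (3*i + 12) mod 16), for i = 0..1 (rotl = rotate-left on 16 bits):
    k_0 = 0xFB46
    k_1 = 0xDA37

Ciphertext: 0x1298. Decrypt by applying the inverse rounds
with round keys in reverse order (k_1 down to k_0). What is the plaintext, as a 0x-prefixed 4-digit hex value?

0x112C

s_0 = ciphertext = 0x1298
s_1 = InvRound(s_0, k_1) = 0x2C12
s_2 = InvRound(s_1, k_0) = 0x112C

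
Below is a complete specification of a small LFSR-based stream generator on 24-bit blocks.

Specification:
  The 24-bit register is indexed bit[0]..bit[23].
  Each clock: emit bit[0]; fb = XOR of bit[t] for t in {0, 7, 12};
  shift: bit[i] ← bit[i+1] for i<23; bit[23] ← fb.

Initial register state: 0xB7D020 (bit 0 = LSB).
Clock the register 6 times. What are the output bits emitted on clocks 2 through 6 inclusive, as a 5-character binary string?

reg_0 = 0xB7D020
clock 1: out=0, reg = 0xDBE810
clock 2: out=0, reg = 0x6DF408
clock 3: out=0, reg = 0xB6FA04
clock 4: out=0, reg = 0xDB7D02
clock 5: out=0, reg = 0xEDBE81
clock 6: out=1, reg = 0xF6DF40

00001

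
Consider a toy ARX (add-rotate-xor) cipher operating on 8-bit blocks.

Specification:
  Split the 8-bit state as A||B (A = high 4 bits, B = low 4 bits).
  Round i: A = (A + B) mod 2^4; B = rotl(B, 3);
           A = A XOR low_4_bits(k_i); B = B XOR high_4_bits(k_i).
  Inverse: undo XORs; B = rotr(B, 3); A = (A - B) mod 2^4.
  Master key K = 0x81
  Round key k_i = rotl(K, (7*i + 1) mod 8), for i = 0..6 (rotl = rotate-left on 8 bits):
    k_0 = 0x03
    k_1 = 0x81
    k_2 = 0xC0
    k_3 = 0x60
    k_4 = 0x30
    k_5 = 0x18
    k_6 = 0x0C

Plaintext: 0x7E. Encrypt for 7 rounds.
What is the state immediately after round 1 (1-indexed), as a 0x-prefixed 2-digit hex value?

0x67

s_0 = plaintext = 0x7E
s_1 = Round(s_0, k_0) = 0x67
s_2 = Round(s_1, k_1) = 0xC3
s_3 = Round(s_2, k_2) = 0xF5
s_4 = Round(s_3, k_3) = 0x4C
s_5 = Round(s_4, k_4) = 0x05
s_6 = Round(s_5, k_5) = 0xDB
s_7 = Round(s_6, k_6) = 0x4D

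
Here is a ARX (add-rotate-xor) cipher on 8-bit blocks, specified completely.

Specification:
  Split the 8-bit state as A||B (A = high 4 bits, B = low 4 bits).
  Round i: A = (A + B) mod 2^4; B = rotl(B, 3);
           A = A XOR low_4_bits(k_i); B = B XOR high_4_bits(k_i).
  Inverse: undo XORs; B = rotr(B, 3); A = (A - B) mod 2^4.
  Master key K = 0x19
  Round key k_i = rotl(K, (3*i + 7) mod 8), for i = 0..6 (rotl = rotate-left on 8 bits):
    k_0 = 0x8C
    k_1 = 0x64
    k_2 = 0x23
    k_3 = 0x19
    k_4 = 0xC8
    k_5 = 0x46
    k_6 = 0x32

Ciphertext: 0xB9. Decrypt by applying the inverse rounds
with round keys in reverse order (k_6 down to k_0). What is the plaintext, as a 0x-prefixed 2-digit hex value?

0x45

s_0 = ciphertext = 0xB9
s_1 = InvRound(s_0, k_6) = 0x45
s_2 = InvRound(s_1, k_5) = 0x02
s_3 = InvRound(s_2, k_4) = 0xBD
s_4 = InvRound(s_3, k_3) = 0x99
s_5 = InvRound(s_4, k_2) = 0x37
s_6 = InvRound(s_5, k_1) = 0x52
s_7 = InvRound(s_6, k_0) = 0x45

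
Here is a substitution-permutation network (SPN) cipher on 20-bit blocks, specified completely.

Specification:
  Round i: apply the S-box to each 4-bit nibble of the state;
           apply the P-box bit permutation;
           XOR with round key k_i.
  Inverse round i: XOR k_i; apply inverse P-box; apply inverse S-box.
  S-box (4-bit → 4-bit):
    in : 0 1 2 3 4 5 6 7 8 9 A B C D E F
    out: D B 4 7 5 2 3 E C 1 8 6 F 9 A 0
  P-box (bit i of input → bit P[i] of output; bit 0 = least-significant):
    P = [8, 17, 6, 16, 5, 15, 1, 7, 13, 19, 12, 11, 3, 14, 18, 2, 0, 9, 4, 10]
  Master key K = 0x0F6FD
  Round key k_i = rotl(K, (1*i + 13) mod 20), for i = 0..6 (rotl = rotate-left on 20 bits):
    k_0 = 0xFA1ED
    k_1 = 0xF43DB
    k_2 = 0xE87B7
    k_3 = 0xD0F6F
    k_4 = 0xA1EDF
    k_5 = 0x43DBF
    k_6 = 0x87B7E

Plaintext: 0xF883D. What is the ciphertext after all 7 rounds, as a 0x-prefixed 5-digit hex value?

s_0 = plaintext = 0xF883D
s_1 = Round(s_0, k_0) = 0xA38CB
s_2 = Round(s_1, k_1) = 0x99F31
s_3 = Round(s_2, k_2) = 0xD069C
s_4 = Round(s_3, k_3) = 0x22A02
s_5 = Round(s_4, k_4) = 0xE162D
s_6 = Round(s_5, k_5) = 0xD5AB1
s_7 = Round(s_6, k_6) = 0xBB67D

0xBB67D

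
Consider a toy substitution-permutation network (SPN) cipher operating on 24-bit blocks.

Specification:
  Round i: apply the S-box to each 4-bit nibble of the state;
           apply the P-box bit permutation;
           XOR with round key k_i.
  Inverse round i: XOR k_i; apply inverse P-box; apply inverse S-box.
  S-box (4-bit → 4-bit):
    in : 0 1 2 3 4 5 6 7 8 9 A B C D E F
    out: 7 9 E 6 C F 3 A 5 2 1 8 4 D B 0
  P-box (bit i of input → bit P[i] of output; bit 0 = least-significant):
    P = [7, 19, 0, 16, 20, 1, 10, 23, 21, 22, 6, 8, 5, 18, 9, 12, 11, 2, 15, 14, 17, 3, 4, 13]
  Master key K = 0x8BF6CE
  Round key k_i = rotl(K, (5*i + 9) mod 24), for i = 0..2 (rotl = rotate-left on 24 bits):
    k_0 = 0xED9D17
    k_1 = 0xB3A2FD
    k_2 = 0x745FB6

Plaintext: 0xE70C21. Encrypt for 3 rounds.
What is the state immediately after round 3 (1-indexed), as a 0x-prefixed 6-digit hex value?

s_0 = plaintext = 0xE70C21
s_1 = Round(s_0, k_0) = 0x6AFBF9
s_2 = Round(s_1, k_1) = 0xB9ABF5
s_3 = Round(s_2, k_2) = 0x7D7E13

0x7D7E13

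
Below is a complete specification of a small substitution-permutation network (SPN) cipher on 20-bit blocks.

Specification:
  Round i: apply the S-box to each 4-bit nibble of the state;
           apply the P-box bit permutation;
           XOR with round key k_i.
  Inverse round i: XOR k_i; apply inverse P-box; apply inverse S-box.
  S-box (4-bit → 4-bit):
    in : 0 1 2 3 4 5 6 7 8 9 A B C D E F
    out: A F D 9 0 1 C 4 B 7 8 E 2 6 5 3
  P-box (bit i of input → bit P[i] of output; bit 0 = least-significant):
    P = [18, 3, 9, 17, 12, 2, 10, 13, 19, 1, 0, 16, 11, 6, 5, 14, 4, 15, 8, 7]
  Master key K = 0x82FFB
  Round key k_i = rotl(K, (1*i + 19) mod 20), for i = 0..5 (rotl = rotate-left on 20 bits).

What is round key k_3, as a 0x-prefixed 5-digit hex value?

K = 0x82FFB
k_0 = rotl(K, (1*0+19) mod 20) = rotl(K, 19) = 0xC17FD
k_1 = rotl(K, (1*1+19) mod 20) = rotl(K, 0) = 0x82FFB
k_2 = rotl(K, (1*2+19) mod 20) = rotl(K, 1) = 0x05FF7
k_3 = rotl(K, (1*3+19) mod 20) = rotl(K, 2) = 0x0BFEE

0x0BFEE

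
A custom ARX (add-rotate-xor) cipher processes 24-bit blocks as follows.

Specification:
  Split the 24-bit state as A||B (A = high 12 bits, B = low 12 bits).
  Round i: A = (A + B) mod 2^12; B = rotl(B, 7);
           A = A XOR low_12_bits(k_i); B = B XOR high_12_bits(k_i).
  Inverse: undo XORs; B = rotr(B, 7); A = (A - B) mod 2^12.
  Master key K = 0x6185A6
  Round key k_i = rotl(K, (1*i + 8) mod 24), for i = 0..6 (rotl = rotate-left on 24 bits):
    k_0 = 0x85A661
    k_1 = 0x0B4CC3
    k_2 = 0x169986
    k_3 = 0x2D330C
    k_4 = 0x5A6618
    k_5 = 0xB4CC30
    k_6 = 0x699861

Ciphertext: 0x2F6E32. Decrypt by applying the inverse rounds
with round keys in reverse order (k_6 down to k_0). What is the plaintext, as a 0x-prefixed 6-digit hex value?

0x35372C

s_0 = ciphertext = 0x2F6E32
s_1 = InvRound(s_0, k_6) = 0x526571
s_2 = InvRound(s_1, k_5) = 0x15A7BC
s_3 = InvRound(s_2, k_4) = 0x3FE344
s_4 = InvRound(s_3, k_3) = 0xE0F2E3
s_5 = InvRound(s_4, k_2) = 0x642147
s_6 = InvRound(s_5, k_1) = 0xC1EE63
s_7 = InvRound(s_6, k_0) = 0x35372C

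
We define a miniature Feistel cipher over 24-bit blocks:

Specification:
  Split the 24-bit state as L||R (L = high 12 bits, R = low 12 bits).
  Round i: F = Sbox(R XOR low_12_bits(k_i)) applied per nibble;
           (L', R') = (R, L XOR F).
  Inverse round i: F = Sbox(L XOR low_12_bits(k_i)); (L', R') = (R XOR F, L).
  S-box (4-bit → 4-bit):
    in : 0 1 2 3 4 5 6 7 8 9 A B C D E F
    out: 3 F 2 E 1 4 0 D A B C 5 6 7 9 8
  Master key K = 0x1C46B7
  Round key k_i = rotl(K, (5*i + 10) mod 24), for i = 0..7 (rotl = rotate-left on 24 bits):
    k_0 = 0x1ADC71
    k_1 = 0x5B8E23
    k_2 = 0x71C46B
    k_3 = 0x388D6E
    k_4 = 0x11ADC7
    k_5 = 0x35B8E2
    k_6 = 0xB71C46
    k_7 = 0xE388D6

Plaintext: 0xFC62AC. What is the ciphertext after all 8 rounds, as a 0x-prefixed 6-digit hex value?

s_0 = plaintext = 0xFC62AC
s_1 = Round(s_0, k_0) = 0x2AC6B1
s_2 = Round(s_1, k_1) = 0x6B181E
s_3 = Round(s_2, k_2) = 0x81E065
s_4 = Round(s_3, k_3) = 0x065F2B
s_5 = Round(s_4, k_4) = 0xF2B2F3
s_6 = Round(s_5, k_5) = 0x2F33D4
s_7 = Round(s_6, k_6) = 0x3D4A41
s_8 = Round(s_7, k_7) = 0xA41169

0xA41169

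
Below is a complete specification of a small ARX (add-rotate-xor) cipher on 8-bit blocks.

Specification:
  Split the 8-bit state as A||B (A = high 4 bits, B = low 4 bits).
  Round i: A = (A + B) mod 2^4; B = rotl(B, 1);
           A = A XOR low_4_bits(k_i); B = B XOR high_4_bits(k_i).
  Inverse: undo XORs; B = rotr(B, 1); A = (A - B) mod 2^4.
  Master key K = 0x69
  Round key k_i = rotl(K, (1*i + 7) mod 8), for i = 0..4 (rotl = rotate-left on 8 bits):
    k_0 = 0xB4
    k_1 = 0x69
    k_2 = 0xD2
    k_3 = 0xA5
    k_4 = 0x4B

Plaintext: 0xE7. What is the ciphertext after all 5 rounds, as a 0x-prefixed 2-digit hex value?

0x10

s_0 = plaintext = 0xE7
s_1 = Round(s_0, k_0) = 0x15
s_2 = Round(s_1, k_1) = 0xFC
s_3 = Round(s_2, k_2) = 0x94
s_4 = Round(s_3, k_3) = 0x82
s_5 = Round(s_4, k_4) = 0x10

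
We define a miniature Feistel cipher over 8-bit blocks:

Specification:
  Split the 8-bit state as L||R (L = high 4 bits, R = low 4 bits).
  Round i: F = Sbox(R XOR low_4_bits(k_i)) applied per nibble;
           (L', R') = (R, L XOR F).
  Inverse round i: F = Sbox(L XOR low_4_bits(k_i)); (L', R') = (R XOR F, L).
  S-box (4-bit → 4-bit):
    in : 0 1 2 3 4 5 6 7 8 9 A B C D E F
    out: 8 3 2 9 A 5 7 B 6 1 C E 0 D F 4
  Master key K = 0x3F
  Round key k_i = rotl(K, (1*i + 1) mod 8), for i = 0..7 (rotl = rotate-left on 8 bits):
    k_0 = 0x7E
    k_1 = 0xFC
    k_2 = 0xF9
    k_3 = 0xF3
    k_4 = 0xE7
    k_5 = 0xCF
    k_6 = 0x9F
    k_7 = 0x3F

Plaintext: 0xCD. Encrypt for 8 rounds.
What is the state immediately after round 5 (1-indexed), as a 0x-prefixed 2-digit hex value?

0x52

s_0 = plaintext = 0xCD
s_1 = Round(s_0, k_0) = 0xD5
s_2 = Round(s_1, k_1) = 0x5C
s_3 = Round(s_2, k_2) = 0xC0
s_4 = Round(s_3, k_3) = 0x05
s_5 = Round(s_4, k_4) = 0x52
s_6 = Round(s_5, k_5) = 0x28
s_7 = Round(s_6, k_6) = 0x89
s_8 = Round(s_7, k_7) = 0x9F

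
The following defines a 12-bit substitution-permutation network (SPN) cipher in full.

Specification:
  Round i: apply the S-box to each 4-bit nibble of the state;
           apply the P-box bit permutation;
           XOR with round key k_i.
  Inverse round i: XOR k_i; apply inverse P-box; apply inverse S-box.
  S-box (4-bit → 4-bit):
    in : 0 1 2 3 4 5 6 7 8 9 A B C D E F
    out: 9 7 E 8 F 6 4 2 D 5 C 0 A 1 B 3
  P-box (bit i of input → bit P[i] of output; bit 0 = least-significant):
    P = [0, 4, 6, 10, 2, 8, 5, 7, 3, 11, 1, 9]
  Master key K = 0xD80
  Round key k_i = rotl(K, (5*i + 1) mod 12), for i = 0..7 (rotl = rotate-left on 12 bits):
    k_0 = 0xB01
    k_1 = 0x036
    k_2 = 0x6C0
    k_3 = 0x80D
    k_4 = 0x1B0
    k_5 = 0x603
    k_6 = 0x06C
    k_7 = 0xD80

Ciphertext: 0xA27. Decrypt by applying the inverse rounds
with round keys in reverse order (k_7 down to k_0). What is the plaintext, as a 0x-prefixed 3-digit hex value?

0xD50

s_0 = ciphertext = 0xA27
s_1 = InvRound(s_0, k_7) = 0xA40
s_2 = InvRound(s_1, k_6) = 0xE9B
s_3 = InvRound(s_2, k_5) = 0xF37
s_4 = InvRound(s_3, k_4) = 0x200
s_5 = InvRound(s_4, k_3) = 0xEDD
s_6 = InvRound(s_5, k_2) = 0xFDF
s_7 = InvRound(s_6, k_1) = 0xE28
s_8 = InvRound(s_7, k_0) = 0xD50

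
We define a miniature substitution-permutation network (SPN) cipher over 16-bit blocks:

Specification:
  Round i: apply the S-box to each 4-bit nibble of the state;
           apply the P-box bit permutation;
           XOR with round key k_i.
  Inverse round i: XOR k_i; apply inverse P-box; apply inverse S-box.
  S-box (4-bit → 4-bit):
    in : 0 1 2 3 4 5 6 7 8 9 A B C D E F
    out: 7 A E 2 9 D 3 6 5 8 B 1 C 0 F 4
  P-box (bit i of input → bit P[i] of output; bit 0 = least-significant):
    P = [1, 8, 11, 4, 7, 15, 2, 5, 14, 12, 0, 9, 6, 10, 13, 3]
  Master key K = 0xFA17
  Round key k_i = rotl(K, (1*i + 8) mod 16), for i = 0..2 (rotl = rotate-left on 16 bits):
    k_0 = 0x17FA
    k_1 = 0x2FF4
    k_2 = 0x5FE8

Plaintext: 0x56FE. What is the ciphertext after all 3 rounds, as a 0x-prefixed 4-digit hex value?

0xF46C

s_0 = plaintext = 0x56FE
s_1 = Round(s_0, k_0) = 0x6EA4
s_2 = Round(s_1, k_1) = 0xF907
s_3 = Round(s_2, k_2) = 0xF46C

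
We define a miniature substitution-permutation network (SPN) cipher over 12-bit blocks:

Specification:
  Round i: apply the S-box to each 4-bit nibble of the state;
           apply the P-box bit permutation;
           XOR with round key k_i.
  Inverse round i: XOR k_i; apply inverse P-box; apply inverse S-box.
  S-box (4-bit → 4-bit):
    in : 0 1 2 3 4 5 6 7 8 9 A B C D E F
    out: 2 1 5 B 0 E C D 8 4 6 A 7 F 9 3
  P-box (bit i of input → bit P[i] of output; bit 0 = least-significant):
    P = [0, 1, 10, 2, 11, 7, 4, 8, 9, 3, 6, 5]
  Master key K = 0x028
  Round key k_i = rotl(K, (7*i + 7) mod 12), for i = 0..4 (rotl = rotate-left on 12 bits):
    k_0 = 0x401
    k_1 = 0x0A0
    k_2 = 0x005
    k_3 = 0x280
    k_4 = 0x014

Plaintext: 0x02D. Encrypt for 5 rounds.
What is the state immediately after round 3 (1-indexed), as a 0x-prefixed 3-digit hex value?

s_0 = plaintext = 0x02D
s_1 = Round(s_0, k_0) = 0x81E
s_2 = Round(s_1, k_1) = 0x885
s_3 = Round(s_2, k_2) = 0x523
s_4 = Round(s_3, k_3) = 0xAFF
s_5 = Round(s_4, k_4) = 0x8DF

0x523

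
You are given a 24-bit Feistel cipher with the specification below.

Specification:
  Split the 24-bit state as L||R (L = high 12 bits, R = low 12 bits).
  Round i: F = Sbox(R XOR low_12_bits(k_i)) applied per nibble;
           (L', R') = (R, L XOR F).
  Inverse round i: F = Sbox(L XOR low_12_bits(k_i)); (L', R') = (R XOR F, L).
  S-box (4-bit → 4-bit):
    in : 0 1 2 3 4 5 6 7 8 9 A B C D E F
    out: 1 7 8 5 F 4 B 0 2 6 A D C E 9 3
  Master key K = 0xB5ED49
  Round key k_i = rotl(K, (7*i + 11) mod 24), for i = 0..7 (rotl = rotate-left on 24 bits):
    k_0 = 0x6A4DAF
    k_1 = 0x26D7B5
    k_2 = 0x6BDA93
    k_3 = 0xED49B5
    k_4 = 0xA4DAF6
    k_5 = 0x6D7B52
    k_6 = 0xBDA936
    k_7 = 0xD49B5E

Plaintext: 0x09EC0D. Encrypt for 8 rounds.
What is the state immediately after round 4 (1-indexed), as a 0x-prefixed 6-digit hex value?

0x7EB461

s_0 = plaintext = 0x09EC0D
s_1 = Round(s_0, k_0) = 0xC0D736
s_2 = Round(s_1, k_1) = 0x736D28
s_3 = Round(s_2, k_2) = 0xD287EB
s_4 = Round(s_3, k_3) = 0x7EB461
s_5 = Round(s_4, k_4) = 0x461E8B
s_6 = Round(s_5, k_5) = 0xE8B087
s_7 = Round(s_6, k_6) = 0x08785C
s_8 = Round(s_7, k_7) = 0x85C59F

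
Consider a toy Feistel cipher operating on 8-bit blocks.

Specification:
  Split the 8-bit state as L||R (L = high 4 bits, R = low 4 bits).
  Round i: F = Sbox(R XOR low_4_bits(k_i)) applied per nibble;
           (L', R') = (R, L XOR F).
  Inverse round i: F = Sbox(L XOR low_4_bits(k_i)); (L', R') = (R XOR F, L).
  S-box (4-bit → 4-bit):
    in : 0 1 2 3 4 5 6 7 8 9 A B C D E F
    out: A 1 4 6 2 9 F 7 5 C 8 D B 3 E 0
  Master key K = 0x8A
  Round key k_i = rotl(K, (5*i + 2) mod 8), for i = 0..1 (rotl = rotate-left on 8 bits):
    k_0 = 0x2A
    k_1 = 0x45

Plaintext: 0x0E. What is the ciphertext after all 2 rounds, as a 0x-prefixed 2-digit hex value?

0x29

s_0 = plaintext = 0x0E
s_1 = Round(s_0, k_0) = 0xE2
s_2 = Round(s_1, k_1) = 0x29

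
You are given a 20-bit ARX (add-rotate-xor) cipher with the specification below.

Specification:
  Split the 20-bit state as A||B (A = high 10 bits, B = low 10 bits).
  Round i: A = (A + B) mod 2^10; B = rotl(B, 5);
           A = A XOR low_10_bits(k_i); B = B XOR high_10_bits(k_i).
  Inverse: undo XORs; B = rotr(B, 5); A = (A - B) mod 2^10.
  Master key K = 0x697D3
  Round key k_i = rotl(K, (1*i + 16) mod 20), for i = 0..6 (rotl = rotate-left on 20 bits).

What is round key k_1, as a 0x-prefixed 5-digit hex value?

K = 0x697D3
k_0 = rotl(K, (1*0+16) mod 20) = rotl(K, 16) = 0x3697D
k_1 = rotl(K, (1*1+16) mod 20) = rotl(K, 17) = 0x6D2FA

0x6D2FA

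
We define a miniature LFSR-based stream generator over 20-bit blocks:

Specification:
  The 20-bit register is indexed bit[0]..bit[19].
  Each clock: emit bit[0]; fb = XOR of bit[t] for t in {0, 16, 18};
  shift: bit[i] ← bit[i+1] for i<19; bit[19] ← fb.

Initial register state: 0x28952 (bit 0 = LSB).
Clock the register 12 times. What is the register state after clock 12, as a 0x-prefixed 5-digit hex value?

reg_0 = 0x28952
clock 1: out=0, reg = 0x144A9
clock 2: out=1, reg = 0x0A254
clock 3: out=0, reg = 0x0512A
clock 4: out=0, reg = 0x02895
clock 5: out=1, reg = 0x8144A
clock 6: out=0, reg = 0x40A25
clock 7: out=1, reg = 0x20512
clock 8: out=0, reg = 0x10289
clock 9: out=1, reg = 0x08144
clock 10: out=0, reg = 0x040A2
clock 11: out=0, reg = 0x02051
clock 12: out=1, reg = 0x81028

0x81028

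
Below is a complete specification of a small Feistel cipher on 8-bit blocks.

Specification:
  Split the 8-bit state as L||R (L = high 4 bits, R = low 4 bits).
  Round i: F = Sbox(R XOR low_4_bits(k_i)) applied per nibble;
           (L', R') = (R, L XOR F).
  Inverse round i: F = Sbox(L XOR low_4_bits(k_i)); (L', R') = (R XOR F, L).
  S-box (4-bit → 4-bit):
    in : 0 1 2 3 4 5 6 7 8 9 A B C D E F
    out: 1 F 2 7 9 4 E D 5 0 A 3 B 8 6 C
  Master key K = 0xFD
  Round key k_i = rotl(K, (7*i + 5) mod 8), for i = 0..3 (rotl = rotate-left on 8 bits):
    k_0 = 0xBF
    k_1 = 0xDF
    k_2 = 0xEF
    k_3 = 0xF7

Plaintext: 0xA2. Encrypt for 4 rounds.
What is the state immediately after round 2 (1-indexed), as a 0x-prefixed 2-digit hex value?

0x2A

s_0 = plaintext = 0xA2
s_1 = Round(s_0, k_0) = 0x22
s_2 = Round(s_1, k_1) = 0x2A
s_3 = Round(s_2, k_2) = 0xA6
s_4 = Round(s_3, k_3) = 0x65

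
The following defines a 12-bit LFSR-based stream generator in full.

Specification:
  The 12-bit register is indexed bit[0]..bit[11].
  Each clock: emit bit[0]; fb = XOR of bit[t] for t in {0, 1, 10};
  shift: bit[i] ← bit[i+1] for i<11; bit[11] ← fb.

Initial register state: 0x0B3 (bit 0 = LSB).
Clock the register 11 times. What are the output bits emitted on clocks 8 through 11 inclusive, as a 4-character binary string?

1000

reg_0 = 0x0B3
clock 1: out=1, reg = 0x059
clock 2: out=1, reg = 0x82C
clock 3: out=0, reg = 0x416
clock 4: out=0, reg = 0x20B
clock 5: out=1, reg = 0x105
clock 6: out=1, reg = 0x882
clock 7: out=0, reg = 0xC41
clock 8: out=1, reg = 0x620
clock 9: out=0, reg = 0xB10
clock 10: out=0, reg = 0x588
clock 11: out=0, reg = 0xAC4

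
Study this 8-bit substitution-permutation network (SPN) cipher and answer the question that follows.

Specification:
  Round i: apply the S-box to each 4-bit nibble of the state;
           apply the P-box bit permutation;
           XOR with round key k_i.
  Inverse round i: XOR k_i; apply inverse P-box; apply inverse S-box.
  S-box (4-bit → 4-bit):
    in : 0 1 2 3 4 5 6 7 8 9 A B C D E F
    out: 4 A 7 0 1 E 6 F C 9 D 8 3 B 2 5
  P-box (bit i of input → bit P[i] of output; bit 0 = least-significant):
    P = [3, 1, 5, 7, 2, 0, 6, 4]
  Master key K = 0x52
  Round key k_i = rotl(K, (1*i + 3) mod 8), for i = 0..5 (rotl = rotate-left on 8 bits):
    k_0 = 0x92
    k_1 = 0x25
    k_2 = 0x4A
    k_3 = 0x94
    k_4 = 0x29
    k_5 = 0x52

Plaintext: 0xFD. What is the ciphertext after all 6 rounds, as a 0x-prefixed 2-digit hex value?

0xD4

s_0 = plaintext = 0xFD
s_1 = Round(s_0, k_0) = 0x5C
s_2 = Round(s_1, k_1) = 0x7E
s_3 = Round(s_2, k_2) = 0x1D
s_4 = Round(s_3, k_3) = 0x0F
s_5 = Round(s_4, k_4) = 0x41
s_6 = Round(s_5, k_5) = 0xD4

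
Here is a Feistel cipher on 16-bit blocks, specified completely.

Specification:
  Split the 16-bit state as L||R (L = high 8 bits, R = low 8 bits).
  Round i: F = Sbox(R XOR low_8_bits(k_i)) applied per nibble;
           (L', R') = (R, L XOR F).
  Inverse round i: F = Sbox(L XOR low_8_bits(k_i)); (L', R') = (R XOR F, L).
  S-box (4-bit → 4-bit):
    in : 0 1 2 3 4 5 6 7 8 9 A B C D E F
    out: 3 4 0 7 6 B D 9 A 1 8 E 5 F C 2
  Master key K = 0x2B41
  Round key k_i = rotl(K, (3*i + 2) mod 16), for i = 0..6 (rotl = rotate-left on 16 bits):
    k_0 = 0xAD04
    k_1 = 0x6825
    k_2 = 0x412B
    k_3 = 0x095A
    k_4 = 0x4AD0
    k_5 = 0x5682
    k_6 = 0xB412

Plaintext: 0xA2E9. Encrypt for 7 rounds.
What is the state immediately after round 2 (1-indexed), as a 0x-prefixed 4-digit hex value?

0x6D83

s_0 = plaintext = 0xA2E9
s_1 = Round(s_0, k_0) = 0xE96D
s_2 = Round(s_1, k_1) = 0x6D83
s_3 = Round(s_2, k_2) = 0x83E7
s_4 = Round(s_3, k_3) = 0xE76C
s_5 = Round(s_4, k_4) = 0x6C02
s_6 = Round(s_5, k_5) = 0x02CF
s_7 = Round(s_6, k_6) = 0xCFFD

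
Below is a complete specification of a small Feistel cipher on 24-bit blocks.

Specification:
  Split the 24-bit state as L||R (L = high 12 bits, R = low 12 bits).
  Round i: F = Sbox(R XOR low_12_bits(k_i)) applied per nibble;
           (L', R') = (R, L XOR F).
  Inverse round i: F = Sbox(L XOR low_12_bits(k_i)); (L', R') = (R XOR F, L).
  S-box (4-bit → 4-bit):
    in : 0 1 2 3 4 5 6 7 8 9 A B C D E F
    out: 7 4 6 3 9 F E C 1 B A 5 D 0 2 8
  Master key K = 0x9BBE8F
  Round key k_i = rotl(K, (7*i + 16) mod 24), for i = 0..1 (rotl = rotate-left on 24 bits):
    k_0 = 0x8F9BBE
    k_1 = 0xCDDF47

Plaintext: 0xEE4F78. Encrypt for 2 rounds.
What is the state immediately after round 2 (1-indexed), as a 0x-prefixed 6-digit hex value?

0x73AEB8

s_0 = plaintext = 0xEE4F78
s_1 = Round(s_0, k_0) = 0xF7873A
s_2 = Round(s_1, k_1) = 0x73AEB8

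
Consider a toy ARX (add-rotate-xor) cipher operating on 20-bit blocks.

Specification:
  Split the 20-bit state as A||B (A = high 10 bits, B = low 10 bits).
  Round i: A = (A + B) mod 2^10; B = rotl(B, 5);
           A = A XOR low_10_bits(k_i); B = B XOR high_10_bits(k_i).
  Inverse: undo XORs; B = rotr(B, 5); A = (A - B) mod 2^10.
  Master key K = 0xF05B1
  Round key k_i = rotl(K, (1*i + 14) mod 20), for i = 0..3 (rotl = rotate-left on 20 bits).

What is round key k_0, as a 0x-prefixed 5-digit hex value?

0xC7C16

K = 0xF05B1
k_0 = rotl(K, (1*0+14) mod 20) = rotl(K, 14) = 0xC7C16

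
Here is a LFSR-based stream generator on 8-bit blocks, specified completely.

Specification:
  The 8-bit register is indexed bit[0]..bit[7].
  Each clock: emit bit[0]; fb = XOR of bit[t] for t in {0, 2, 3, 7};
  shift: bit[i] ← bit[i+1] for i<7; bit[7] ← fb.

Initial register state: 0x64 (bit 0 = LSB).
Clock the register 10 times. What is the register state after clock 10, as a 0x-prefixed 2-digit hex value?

reg_0 = 0x64
clock 1: out=0, reg = 0xB2
clock 2: out=0, reg = 0xD9
clock 3: out=1, reg = 0xEC
clock 4: out=0, reg = 0xF6
clock 5: out=0, reg = 0x7B
clock 6: out=1, reg = 0x3D
clock 7: out=1, reg = 0x9E
clock 8: out=0, reg = 0xCF
clock 9: out=1, reg = 0x67
clock 10: out=1, reg = 0x33

0x33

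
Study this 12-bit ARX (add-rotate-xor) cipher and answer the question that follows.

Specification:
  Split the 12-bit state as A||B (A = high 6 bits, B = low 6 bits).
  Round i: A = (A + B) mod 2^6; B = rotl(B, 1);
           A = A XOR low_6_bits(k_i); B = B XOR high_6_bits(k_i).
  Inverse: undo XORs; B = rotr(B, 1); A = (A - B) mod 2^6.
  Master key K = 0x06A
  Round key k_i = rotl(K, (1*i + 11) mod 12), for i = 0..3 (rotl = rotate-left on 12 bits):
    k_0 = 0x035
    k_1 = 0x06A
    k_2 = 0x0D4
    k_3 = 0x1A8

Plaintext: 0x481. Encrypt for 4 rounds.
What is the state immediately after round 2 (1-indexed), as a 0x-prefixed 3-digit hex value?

0x085

s_0 = plaintext = 0x481
s_1 = Round(s_0, k_0) = 0x982
s_2 = Round(s_1, k_1) = 0x085
s_3 = Round(s_2, k_2) = 0x4C9
s_4 = Round(s_3, k_3) = 0xD14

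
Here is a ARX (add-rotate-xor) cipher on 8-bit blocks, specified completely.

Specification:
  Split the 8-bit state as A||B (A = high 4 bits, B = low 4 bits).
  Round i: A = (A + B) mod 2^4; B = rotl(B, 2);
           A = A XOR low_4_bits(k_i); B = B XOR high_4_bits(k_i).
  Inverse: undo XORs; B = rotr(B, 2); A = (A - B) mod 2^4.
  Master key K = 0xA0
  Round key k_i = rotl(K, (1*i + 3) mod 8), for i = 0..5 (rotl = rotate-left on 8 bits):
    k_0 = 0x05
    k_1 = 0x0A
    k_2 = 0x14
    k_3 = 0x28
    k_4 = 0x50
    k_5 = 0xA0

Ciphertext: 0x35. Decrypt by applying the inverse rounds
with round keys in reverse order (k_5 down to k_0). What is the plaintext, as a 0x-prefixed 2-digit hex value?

s_0 = ciphertext = 0x35
s_1 = InvRound(s_0, k_5) = 0x4F
s_2 = InvRound(s_1, k_4) = 0xAA
s_3 = InvRound(s_2, k_3) = 0x02
s_4 = InvRound(s_3, k_2) = 0x8C
s_5 = InvRound(s_4, k_1) = 0xF3
s_6 = InvRound(s_5, k_0) = 0xEC

0xEC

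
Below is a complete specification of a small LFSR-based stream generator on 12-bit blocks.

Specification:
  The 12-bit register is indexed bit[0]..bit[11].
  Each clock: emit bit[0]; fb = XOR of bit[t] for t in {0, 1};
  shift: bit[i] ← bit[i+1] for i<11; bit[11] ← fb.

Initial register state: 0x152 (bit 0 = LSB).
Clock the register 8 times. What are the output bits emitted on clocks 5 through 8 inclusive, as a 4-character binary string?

1010

reg_0 = 0x152
clock 1: out=0, reg = 0x8A9
clock 2: out=1, reg = 0xC54
clock 3: out=0, reg = 0x62A
clock 4: out=0, reg = 0xB15
clock 5: out=1, reg = 0xD8A
clock 6: out=0, reg = 0xEC5
clock 7: out=1, reg = 0xF62
clock 8: out=0, reg = 0xFB1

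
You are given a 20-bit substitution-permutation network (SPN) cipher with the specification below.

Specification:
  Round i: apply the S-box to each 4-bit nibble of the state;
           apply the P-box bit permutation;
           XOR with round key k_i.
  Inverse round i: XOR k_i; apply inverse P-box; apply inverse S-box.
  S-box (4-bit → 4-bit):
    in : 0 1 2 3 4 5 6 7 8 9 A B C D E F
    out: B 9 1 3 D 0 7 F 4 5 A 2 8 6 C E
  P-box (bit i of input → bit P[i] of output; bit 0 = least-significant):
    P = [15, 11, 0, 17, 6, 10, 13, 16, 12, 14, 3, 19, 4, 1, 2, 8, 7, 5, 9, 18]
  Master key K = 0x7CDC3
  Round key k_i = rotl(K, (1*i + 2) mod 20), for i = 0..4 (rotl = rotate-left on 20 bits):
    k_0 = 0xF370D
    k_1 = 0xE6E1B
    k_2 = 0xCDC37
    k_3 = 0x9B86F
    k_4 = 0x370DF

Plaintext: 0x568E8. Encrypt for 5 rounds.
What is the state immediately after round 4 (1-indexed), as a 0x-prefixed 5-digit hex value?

0x18654

s_0 = plaintext = 0x568E8
s_1 = Round(s_0, k_0) = 0xE1712
s_2 = Round(s_1, k_1) = 0x3BD43
s_3 = Round(s_2, k_2) = 0xD34DD
s_4 = Round(s_3, k_3) = 0x18654
s_5 = Round(s_4, k_4) = 0x5A052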